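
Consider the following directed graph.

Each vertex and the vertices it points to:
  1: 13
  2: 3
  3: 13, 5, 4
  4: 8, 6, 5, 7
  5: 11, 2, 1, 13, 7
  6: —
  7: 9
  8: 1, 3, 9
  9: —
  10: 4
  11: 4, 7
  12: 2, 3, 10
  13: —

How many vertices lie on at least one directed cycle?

6

A vertex is on a directed cycle iff it belongs to a strongly connected component of size ≥ 2 (or has a self-loop).
The vertices on cycles are {2, 3, 4, 5, 8, 11} — 6 in total.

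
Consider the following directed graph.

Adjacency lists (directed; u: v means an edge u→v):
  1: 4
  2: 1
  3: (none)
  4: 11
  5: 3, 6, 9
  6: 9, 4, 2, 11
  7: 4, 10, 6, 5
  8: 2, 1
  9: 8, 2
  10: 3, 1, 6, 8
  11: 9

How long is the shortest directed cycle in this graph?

For each vertex v, BFS finds the shortest path from v back to v.
The shortest such closed walk is 1 → 4 → 11 → 9 → 8 → 1, length 5.

5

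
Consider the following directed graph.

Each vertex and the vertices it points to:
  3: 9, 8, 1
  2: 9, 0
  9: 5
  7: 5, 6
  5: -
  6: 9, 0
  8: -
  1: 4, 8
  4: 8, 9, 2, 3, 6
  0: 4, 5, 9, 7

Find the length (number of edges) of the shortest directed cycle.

3

For each vertex v, BFS finds the shortest path from v back to v.
The shortest such closed walk is 1 → 4 → 3 → 1, length 3.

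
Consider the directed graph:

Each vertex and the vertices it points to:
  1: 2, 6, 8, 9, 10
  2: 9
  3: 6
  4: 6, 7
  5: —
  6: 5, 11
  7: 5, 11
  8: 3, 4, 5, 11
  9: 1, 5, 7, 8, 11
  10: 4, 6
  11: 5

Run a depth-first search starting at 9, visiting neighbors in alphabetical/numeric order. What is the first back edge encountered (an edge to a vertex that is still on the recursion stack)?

DFS from 9 (visiting neighbors in alphabetical/numeric order); mark gray on enter, black on exit:
9 gray
  1 gray
    2 gray
      2→9: 9 is gray → back edge
First back edge: 2 → 9.

2→9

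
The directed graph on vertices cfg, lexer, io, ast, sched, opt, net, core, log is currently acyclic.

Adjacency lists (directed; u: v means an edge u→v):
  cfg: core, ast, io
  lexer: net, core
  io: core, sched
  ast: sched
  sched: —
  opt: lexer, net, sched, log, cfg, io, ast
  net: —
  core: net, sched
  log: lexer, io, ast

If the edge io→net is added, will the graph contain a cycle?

Adding io→net creates a cycle iff net can already reach io.
Explore from net: no path reaches io. The graph stays acyclic.

No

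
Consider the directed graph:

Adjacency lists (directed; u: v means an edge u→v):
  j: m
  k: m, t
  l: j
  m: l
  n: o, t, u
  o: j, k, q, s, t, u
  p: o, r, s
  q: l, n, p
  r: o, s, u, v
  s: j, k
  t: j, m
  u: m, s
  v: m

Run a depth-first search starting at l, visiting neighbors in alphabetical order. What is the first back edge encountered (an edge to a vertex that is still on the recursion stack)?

m→l

DFS from l (visiting neighbors in alphabetical order); mark gray on enter, black on exit:
l gray
  j gray
    m gray
      m→l: l is gray → back edge
First back edge: m → l.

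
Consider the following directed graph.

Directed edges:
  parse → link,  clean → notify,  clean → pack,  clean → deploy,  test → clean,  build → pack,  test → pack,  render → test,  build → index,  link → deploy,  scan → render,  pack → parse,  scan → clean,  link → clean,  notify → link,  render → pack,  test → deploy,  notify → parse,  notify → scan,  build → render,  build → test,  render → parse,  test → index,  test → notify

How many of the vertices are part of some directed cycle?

8

A vertex is on a directed cycle iff it belongs to a strongly connected component of size ≥ 2 (or has a self-loop).
The vertices on cycles are {link, pack, scan, test, clean, parse, notify, render} — 8 in total.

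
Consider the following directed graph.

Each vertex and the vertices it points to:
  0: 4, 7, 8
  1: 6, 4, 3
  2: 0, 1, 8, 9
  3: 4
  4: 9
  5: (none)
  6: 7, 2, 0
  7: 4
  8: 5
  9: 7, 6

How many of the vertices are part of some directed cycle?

8

A vertex is on a directed cycle iff it belongs to a strongly connected component of size ≥ 2 (or has a self-loop).
The vertices on cycles are {0, 1, 2, 3, 4, 6, 7, 9} — 8 in total.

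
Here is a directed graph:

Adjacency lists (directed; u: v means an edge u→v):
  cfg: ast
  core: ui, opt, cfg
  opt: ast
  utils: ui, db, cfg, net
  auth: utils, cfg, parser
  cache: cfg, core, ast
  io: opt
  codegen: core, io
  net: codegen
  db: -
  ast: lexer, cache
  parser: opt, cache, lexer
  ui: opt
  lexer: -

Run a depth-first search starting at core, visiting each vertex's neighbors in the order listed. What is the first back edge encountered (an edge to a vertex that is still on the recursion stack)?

cfg->ast

DFS from core (visiting each vertex's neighbors in the order listed); mark gray on enter, black on exit:
core gray
  ui gray
    opt gray
      ast gray
        lexer gray
        lexer black
        cache gray
          cfg gray
            cfg→ast: ast is gray → back edge
First back edge: cfg → ast.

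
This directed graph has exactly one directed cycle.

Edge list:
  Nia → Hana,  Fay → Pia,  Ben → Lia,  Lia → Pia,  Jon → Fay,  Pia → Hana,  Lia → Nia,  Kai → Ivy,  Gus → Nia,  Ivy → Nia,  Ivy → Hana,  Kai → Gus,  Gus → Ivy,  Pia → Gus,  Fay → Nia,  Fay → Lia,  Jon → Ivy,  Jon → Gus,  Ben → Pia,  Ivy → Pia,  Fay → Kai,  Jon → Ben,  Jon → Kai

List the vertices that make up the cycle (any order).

Gus, Ivy, Pia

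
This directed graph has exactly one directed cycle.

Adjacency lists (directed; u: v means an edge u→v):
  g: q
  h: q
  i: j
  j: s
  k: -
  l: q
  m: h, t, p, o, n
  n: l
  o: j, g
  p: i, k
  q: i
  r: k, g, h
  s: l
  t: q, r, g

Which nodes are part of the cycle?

i, j, l, q, s

DFS with gray/black marking from j:
j gray
  s gray
    l gray
      q gray
        i gray
          i→j: j is gray → back edge
Back edge closes the cycle j → s → l → q → i → j; its vertices are {i, j, l, q, s}.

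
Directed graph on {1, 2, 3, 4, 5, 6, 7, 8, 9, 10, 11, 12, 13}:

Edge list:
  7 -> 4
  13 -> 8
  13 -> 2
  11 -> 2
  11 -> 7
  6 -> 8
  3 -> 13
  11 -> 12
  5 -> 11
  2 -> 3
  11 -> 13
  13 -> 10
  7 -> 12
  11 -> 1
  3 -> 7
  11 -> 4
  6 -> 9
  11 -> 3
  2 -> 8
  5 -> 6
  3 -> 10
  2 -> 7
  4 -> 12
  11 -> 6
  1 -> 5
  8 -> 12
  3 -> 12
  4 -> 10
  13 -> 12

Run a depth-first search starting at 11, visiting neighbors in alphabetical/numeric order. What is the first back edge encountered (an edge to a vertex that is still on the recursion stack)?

DFS from 11 (visiting neighbors in alphabetical/numeric order); mark gray on enter, black on exit:
11 gray
  1 gray
    5 gray
      6 gray
        8 gray
          12 gray
          12 black
        8 black
        9 gray
        9 black
      6 black
      5→11: 11 is gray → back edge
First back edge: 5 → 11.

5->11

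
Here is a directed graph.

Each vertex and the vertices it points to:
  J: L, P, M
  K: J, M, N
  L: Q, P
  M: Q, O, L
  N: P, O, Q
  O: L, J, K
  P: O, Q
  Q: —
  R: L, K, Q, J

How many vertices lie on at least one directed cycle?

7

A vertex is on a directed cycle iff it belongs to a strongly connected component of size ≥ 2 (or has a self-loop).
The vertices on cycles are {J, K, L, M, N, O, P} — 7 in total.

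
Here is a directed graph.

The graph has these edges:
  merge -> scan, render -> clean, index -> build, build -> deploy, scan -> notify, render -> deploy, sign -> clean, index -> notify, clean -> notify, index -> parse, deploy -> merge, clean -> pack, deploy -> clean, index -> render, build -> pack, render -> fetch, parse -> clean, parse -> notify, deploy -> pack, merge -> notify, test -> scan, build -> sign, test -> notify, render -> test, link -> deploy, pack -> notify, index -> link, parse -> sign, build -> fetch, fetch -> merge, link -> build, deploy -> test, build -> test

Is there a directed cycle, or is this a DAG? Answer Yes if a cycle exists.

No

DFS with white/gray/black marking, starting from link:
link gray
  deploy gray
    clean gray
      notify gray
      notify black
      pack gray
        pack→notify: notify black — skip
      pack black
    clean black
    deploy→pack: pack black — skip
    test gray
      scan gray
        scan→notify: notify black — skip
      scan black
      test→notify: notify black — skip
    test black
    merge gray
      merge→notify: notify black — skip
      merge→scan: scan black — skip
    merge black
  deploy black
  build gray
    build→pack: pack black — skip
    build→deploy: deploy black — skip
    sign gray
      sign→clean: clean black — skip
    sign black
    fetch gray
      fetch→merge: merge black — skip
    fetch black
    build→test: test black — skip
  build black
link black
parse gray
  parse→sign: sign black — skip
  parse→notify: notify black — skip
  parse→clean: clean black — skip
parse black
index gray
  index→link: link black — skip
  index→parse: parse black — skip
  index→notify: notify black — skip
  index→build: build black — skip
  render gray
    render→fetch: fetch black — skip
    render→clean: clean black — skip
    render→deploy: deploy black — skip
    render→test: test black — skip
  render black
index black
Every edge goes to a white or black vertex — no back edge, so the graph is acyclic.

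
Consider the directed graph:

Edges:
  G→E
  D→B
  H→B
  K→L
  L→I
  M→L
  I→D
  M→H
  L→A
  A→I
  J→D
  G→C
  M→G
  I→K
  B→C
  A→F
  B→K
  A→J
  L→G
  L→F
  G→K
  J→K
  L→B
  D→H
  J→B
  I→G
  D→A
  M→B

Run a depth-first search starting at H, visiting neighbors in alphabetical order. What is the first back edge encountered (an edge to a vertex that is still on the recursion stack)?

DFS from H (visiting neighbors in alphabetical order); mark gray on enter, black on exit:
H gray
  B gray
    C gray
    C black
    K gray
      L gray
        A gray
          F gray
          F black
          I gray
            D gray
              D→A: A is gray → back edge
First back edge: D → A.

D→A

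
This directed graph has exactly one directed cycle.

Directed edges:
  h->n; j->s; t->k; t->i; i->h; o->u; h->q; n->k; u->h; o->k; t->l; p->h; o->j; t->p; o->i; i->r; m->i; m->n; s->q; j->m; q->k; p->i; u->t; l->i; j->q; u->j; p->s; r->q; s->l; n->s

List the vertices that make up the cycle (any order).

h, i, l, n, s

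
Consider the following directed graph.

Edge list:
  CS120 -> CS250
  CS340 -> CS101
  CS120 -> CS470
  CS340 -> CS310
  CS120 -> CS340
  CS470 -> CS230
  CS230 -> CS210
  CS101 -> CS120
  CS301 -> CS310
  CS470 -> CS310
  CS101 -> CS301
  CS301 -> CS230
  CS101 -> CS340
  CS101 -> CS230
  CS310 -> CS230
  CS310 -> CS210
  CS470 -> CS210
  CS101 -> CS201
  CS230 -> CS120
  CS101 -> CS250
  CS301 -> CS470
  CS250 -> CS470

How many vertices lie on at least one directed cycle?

8

A vertex is on a directed cycle iff it belongs to a strongly connected component of size ≥ 2 (or has a self-loop).
The vertices on cycles are {CS101, CS120, CS230, CS250, CS301, CS310, CS340, CS470} — 8 in total.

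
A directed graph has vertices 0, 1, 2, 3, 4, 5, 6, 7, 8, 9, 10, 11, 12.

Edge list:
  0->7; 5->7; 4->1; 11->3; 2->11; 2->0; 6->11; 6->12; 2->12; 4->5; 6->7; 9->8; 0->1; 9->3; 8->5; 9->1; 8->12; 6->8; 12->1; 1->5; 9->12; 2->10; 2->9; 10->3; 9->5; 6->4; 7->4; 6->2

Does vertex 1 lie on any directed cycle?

1 is on a cycle iff 1 can reach itself via ≥1 edge.
1 → 5 → 7 → 4 → 1 — yes.

Yes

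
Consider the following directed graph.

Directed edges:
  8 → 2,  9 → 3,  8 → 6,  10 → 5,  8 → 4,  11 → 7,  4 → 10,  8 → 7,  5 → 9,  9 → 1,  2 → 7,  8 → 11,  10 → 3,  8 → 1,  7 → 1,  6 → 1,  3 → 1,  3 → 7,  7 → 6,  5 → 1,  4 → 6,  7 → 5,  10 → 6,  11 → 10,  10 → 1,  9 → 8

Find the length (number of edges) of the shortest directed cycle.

4

For each vertex v, BFS finds the shortest path from v back to v.
The shortest such closed walk is 9 → 8 → 7 → 5 → 9, length 4.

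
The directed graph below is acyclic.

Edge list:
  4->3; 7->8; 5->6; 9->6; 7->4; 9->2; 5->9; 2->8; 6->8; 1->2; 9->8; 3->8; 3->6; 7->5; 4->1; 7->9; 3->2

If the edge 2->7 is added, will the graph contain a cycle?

Adding 2→7 creates a cycle iff 7 can already reach 2.
Path from 7: 7 → 9 → 2.
So 7 → … → 2 → 7 is a cycle.

Yes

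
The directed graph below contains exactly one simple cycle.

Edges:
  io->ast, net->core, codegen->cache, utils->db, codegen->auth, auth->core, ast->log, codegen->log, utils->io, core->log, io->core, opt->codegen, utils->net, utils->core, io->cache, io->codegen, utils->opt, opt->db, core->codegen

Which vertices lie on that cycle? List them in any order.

DFS with gray/black marking from core:
core gray
  log gray
  log black
  codegen gray
    codegen→log: log black — skip
    auth gray
      auth→core: core is gray → back edge
Back edge closes the cycle core → codegen → auth → core; its vertices are {auth, core, codegen}.

auth, core, codegen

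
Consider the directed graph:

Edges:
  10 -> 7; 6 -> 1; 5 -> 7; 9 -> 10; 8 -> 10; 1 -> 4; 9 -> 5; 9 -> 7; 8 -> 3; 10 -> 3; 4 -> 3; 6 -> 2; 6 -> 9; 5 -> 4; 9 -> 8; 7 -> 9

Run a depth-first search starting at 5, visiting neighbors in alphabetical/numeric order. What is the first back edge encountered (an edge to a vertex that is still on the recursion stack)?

9->5

DFS from 5 (visiting neighbors in alphabetical/numeric order); mark gray on enter, black on exit:
5 gray
  4 gray
    3 gray
    3 black
  4 black
  7 gray
    9 gray
      9→5: 5 is gray → back edge
First back edge: 9 → 5.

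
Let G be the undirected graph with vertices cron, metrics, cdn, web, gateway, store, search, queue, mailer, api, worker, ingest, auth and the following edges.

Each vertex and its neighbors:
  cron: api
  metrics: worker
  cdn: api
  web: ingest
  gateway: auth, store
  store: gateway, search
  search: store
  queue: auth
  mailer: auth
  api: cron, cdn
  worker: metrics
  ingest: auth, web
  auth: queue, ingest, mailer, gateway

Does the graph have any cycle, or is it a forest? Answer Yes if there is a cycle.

No

DFS, tracking each vertex's parent; an edge to a visited non-parent vertex closes a cycle.
Start from worker:
visit worker (parent –)
  visit metrics (parent worker)
    metrics–worker: parent, skip
visit cron (parent –)
  visit api (parent cron)
    api–cron: parent, skip
    visit cdn (parent api)
      cdn–api: parent, skip
visit web (parent –)
  visit ingest (parent web)
    visit auth (parent ingest)
      visit queue (parent auth)
        queue–auth: parent, skip
      auth–ingest: parent, skip
      visit mailer (parent auth)
        mailer–auth: parent, skip
      visit gateway (parent auth)
        gateway–auth: parent, skip
        visit store (parent gateway)
          store–gateway: parent, skip
          visit search (parent store)
            search–store: parent, skip
    ingest–web: parent, skip
No non-parent visited neighbor found — the graph is a forest.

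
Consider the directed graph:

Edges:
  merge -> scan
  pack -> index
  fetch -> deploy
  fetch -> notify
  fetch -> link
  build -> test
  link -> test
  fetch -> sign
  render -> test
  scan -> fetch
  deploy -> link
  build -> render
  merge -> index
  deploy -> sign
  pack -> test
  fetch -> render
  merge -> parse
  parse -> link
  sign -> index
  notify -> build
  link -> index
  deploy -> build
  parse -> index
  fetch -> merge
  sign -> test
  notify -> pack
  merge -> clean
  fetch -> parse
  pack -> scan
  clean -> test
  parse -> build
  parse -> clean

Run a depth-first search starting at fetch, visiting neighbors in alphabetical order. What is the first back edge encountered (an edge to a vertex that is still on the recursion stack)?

scan→fetch

DFS from fetch (visiting neighbors in alphabetical order); mark gray on enter, black on exit:
fetch gray
  deploy gray
    build gray
      render gray
        test gray
        test black
      render black
      build→test: test black — skip
    build black
    link gray
      index gray
      index black
      link→test: test black — skip
    link black
    sign gray
      sign→index: index black — skip
      sign→test: test black — skip
    sign black
  deploy black
  fetch→link: link black — skip
  merge gray
    clean gray
      clean→test: test black — skip
    clean black
    merge→index: index black — skip
    parse gray
      parse→build: build black — skip
      parse→clean: clean black — skip
      parse→index: index black — skip
      parse→link: link black — skip
    parse black
    scan gray
      scan→fetch: fetch is gray → back edge
First back edge: scan → fetch.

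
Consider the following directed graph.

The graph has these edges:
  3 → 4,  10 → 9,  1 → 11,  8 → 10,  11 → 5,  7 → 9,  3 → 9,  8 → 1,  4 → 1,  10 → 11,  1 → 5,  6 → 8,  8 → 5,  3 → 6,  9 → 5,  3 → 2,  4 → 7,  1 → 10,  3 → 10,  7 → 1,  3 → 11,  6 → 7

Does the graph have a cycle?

DFS with white/gray/black marking, starting from 10:
10 gray
  9 gray
    5 gray
    5 black
  9 black
  11 gray
    11→5: 5 black — skip
  11 black
10 black
1 gray
  1→11: 11 black — skip
  1→5: 5 black — skip
  1→10: 10 black — skip
1 black
2 gray
2 black
3 gray
  4 gray
    4→1: 1 black — skip
    7 gray
      7→1: 1 black — skip
      7→9: 9 black — skip
    7 black
  4 black
  3→9: 9 black — skip
  3→11: 11 black — skip
  6 gray
    6→7: 7 black — skip
    8 gray
      8→1: 1 black — skip
      8→5: 5 black — skip
      8→10: 10 black — skip
    8 black
  6 black
  3→10: 10 black — skip
  3→2: 2 black — skip
3 black
Every edge goes to a white or black vertex — no back edge, so the graph is acyclic.

No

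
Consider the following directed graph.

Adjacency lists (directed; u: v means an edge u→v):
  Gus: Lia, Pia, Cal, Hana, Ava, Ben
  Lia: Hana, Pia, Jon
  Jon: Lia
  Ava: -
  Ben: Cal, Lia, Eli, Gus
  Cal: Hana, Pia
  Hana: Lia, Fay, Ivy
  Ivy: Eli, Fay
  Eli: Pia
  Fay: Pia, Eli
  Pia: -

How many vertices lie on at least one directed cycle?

5

A vertex is on a directed cycle iff it belongs to a strongly connected component of size ≥ 2 (or has a self-loop).
The vertices on cycles are {Ben, Gus, Jon, Lia, Hana} — 5 in total.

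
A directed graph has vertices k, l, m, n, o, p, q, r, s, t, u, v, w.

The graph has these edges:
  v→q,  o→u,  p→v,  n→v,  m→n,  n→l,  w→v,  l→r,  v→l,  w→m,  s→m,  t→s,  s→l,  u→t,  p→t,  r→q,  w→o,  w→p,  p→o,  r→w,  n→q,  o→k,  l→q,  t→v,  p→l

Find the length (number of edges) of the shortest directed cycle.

For each vertex v, BFS finds the shortest path from v back to v.
The shortest such closed walk is r → w → v → l → r, length 4.

4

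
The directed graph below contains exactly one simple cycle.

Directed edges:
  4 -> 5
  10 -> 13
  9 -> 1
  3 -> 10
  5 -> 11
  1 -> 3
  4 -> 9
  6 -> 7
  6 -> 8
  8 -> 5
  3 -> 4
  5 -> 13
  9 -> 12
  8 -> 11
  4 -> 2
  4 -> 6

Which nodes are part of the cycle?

1, 3, 4, 9

DFS with gray/black marking from 3:
3 gray
  4 gray
    9 gray
      12 gray
      12 black
      1 gray
        1→3: 3 is gray → back edge
Back edge closes the cycle 3 → 4 → 9 → 1 → 3; its vertices are {1, 3, 4, 9}.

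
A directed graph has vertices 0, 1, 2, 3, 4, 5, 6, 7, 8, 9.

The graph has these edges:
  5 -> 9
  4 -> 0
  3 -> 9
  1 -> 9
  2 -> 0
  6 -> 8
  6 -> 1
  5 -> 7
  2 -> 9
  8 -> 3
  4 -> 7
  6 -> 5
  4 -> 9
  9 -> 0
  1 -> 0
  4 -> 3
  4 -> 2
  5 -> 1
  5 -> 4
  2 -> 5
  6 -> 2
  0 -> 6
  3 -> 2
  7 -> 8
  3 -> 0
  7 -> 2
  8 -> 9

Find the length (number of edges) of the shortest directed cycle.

3

For each vertex v, BFS finds the shortest path from v back to v.
The shortest such closed walk is 6 → 1 → 0 → 6, length 3.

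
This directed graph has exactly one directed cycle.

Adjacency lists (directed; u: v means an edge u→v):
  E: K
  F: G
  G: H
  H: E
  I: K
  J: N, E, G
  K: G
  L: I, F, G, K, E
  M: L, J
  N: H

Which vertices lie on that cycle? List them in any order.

E, G, H, K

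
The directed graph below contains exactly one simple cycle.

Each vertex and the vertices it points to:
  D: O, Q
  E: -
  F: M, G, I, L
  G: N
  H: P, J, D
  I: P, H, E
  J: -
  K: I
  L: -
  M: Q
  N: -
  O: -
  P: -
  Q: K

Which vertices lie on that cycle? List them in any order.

DFS with gray/black marking from I:
I gray
  P gray
  P black
  H gray
    H→P: P black — skip
    J gray
    J black
    D gray
      O gray
      O black
      Q gray
        K gray
          K→I: I is gray → back edge
Back edge closes the cycle I → H → D → Q → K → I; its vertices are {D, H, I, K, Q}.

D, H, I, K, Q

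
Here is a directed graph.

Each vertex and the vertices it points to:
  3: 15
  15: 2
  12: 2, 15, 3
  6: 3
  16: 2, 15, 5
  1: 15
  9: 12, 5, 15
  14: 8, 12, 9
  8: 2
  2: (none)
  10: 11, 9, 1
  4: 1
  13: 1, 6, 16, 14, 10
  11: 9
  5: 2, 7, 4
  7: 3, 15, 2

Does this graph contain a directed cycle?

DFS with white/gray/black marking, starting from 10:
10 gray
  11 gray
    9 gray
      12 gray
        2 gray
        2 black
        15 gray
          15→2: 2 black — skip
        15 black
        3 gray
          3→15: 15 black — skip
        3 black
      12 black
      5 gray
        5→2: 2 black — skip
        7 gray
          7→3: 3 black — skip
          7→15: 15 black — skip
          7→2: 2 black — skip
        7 black
        4 gray
          1 gray
            1→15: 15 black — skip
          1 black
        4 black
      5 black
      9→15: 15 black — skip
    9 black
  11 black
  10→9: 9 black — skip
  10→1: 1 black — skip
10 black
6 gray
  6→3: 3 black — skip
6 black
16 gray
  16→2: 2 black — skip
  16→15: 15 black — skip
  16→5: 5 black — skip
16 black
14 gray
  8 gray
    8→2: 2 black — skip
  8 black
  14→12: 12 black — skip
  14→9: 9 black — skip
14 black
13 gray
  13→1: 1 black — skip
  13→6: 6 black — skip
  13→16: 16 black — skip
  13→14: 14 black — skip
  13→10: 10 black — skip
13 black
Every edge goes to a white or black vertex — no back edge, so the graph is acyclic.

No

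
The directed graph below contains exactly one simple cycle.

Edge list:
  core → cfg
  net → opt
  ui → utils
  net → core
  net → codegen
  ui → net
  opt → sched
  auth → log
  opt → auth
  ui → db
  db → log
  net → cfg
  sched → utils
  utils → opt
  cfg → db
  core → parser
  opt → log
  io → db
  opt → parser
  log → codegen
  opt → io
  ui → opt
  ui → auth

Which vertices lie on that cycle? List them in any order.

opt, sched, utils

DFS with gray/black marking from opt:
opt gray
  log gray
    codegen gray
    codegen black
  log black
  io gray
    db gray
      db→log: log black — skip
    db black
  io black
  sched gray
    utils gray
      utils→opt: opt is gray → back edge
Back edge closes the cycle opt → sched → utils → opt; its vertices are {opt, sched, utils}.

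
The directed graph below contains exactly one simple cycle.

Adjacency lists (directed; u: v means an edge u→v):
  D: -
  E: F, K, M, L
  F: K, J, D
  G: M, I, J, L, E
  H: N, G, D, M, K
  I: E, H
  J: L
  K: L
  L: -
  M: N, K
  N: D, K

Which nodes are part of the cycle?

G, H, I

DFS with gray/black marking from H:
H gray
  N gray
    D gray
    D black
    K gray
      L gray
      L black
    K black
  N black
  G gray
    M gray
      M→N: N black — skip
      M→K: K black — skip
    M black
    I gray
      E gray
        F gray
          F→K: K black — skip
          J gray
            J→L: L black — skip
          J black
          F→D: D black — skip
        F black
        E→K: K black — skip
        E→M: M black — skip
        E→L: L black — skip
      E black
      I→H: H is gray → back edge
Back edge closes the cycle H → G → I → H; its vertices are {G, H, I}.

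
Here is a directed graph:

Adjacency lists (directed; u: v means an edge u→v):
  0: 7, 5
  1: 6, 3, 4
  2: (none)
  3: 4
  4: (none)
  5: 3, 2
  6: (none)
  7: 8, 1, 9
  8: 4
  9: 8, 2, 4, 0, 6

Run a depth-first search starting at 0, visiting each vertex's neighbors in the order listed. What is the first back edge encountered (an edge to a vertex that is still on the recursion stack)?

9->0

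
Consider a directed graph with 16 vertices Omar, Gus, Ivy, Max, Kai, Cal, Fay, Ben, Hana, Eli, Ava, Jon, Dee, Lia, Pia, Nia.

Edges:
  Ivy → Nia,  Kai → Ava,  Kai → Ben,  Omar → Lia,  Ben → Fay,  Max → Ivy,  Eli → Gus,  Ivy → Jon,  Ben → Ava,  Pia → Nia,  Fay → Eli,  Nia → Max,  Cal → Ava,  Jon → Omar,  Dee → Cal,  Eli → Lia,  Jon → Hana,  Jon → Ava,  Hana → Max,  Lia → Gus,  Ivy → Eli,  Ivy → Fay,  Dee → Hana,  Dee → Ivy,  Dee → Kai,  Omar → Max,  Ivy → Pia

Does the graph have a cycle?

Yes

DFS with white/gray/black marking, starting from Jon:
Jon gray
  Ava gray
  Ava black
  Hana gray
    Max gray
      Ivy gray
        Pia gray
          Nia gray
            Nia→Max: Max is gray → back edge
Back edge found, so a cycle exists: Max → Ivy → Pia → Nia → Max.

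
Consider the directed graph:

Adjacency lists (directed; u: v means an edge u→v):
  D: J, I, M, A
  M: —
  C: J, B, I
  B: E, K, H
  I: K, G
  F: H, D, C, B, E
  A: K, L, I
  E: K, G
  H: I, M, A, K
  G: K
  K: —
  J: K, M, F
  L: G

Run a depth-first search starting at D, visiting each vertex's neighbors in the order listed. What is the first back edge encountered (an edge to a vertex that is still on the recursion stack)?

DFS from D (visiting each vertex's neighbors in the order listed); mark gray on enter, black on exit:
D gray
  J gray
    K gray
    K black
    M gray
    M black
    F gray
      H gray
        I gray
          I→K: K black — skip
          G gray
            G→K: K black — skip
          G black
        I black
        H→M: M black — skip
        A gray
          A→K: K black — skip
          L gray
            L→G: G black — skip
          L black
          A→I: I black — skip
        A black
        H→K: K black — skip
      H black
      F→D: D is gray → back edge
First back edge: F → D.

F->D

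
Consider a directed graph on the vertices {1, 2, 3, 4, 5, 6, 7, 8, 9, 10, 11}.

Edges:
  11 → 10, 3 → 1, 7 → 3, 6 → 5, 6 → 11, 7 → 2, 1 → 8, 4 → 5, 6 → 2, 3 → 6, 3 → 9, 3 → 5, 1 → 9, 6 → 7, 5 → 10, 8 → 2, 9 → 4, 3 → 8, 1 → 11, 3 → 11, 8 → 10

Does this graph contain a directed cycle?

DFS with white/gray/black marking, starting from 2:
2 gray
2 black
1 gray
  9 gray
    4 gray
      5 gray
        10 gray
        10 black
      5 black
    4 black
  9 black
  8 gray
    8→10: 10 black — skip
    8→2: 2 black — skip
  8 black
  11 gray
    11→10: 10 black — skip
  11 black
1 black
3 gray
  3→9: 9 black — skip
  3→8: 8 black — skip
  6 gray
    6→11: 11 black — skip
    7 gray
      7→3: 3 is gray → back edge
Back edge found, so a cycle exists: 3 → 6 → 7 → 3.

Yes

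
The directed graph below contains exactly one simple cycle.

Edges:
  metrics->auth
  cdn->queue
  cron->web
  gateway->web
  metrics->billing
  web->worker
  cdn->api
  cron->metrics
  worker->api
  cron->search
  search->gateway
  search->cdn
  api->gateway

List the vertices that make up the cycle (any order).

DFS with gray/black marking from gateway:
gateway gray
  web gray
    worker gray
      api gray
        api→gateway: gateway is gray → back edge
Back edge closes the cycle gateway → web → worker → api → gateway; its vertices are {api, web, worker, gateway}.

api, web, worker, gateway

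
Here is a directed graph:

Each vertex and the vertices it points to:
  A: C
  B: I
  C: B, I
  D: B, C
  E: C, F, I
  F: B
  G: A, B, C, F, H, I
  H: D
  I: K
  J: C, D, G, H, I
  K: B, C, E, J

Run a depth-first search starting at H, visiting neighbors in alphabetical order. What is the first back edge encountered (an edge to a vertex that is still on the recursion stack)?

DFS from H (visiting neighbors in alphabetical order); mark gray on enter, black on exit:
H gray
  D gray
    B gray
      I gray
        K gray
          K→B: B is gray → back edge
First back edge: K → B.

K->B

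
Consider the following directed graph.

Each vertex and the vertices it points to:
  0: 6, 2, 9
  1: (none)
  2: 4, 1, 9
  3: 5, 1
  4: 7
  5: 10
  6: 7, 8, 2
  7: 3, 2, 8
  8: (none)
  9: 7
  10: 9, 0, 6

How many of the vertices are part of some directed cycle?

A vertex is on a directed cycle iff it belongs to a strongly connected component of size ≥ 2 (or has a self-loop).
The vertices on cycles are {0, 2, 3, 4, 5, 6, 7, 9, 10} — 9 in total.

9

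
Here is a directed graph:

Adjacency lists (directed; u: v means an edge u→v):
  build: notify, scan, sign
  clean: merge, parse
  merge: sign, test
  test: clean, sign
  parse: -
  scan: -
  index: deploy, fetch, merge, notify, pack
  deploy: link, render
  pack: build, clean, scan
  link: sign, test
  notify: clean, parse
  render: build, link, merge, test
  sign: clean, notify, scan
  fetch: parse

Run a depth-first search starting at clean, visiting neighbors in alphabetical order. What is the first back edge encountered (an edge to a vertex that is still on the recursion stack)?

DFS from clean (visiting neighbors in alphabetical order); mark gray on enter, black on exit:
clean gray
  merge gray
    sign gray
      sign→clean: clean is gray → back edge
First back edge: sign → clean.

sign→clean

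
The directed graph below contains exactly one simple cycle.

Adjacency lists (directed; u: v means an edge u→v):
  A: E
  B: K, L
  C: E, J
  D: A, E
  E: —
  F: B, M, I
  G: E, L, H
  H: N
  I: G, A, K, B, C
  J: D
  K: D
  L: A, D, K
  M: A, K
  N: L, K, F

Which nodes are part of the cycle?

F, G, H, I, N

DFS with gray/black marking from F:
F gray
  B gray
    K gray
      D gray
        A gray
          E gray
          E black
        A black
        D→E: E black — skip
      D black
    K black
    L gray
      L→A: A black — skip
      L→D: D black — skip
      L→K: K black — skip
    L black
  B black
  M gray
    M→A: A black — skip
    M→K: K black — skip
  M black
  I gray
    G gray
      G→E: E black — skip
      G→L: L black — skip
      H gray
        N gray
          N→L: L black — skip
          N→K: K black — skip
          N→F: F is gray → back edge
Back edge closes the cycle F → I → G → H → N → F; its vertices are {F, G, H, I, N}.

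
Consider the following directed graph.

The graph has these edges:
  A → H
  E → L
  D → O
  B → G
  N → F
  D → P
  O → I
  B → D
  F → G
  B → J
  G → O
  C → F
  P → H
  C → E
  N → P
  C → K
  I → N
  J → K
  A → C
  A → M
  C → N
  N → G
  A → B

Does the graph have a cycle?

DFS with white/gray/black marking, starting from M:
M gray
M black
A gray
  B gray
    G gray
      O gray
        I gray
          N gray
            F gray
              F→G: G is gray → back edge
Back edge found, so a cycle exists: G → O → I → N → F → G.

Yes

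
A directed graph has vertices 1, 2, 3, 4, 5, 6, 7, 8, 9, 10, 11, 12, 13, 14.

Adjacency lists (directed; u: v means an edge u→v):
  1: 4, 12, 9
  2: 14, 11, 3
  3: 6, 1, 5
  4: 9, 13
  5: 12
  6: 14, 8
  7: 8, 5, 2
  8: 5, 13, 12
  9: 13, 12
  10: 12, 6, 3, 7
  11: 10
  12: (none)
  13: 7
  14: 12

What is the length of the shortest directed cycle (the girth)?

3

For each vertex v, BFS finds the shortest path from v back to v.
The shortest such closed walk is 13 → 7 → 8 → 13, length 3.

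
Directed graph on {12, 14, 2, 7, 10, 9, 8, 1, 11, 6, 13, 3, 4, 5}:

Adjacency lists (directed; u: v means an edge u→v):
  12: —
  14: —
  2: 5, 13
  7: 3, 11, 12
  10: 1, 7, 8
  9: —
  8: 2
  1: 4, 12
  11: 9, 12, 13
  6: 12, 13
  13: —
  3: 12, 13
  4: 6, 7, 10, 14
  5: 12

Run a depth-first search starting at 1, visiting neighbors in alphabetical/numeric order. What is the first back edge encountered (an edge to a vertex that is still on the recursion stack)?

10→1

DFS from 1 (visiting neighbors in alphabetical/numeric order); mark gray on enter, black on exit:
1 gray
  4 gray
    6 gray
      12 gray
      12 black
      13 gray
      13 black
    6 black
    7 gray
      3 gray
        3→12: 12 black — skip
        3→13: 13 black — skip
      3 black
      11 gray
        9 gray
        9 black
        11→12: 12 black — skip
        11→13: 13 black — skip
      11 black
      7→12: 12 black — skip
    7 black
    10 gray
      10→1: 1 is gray → back edge
First back edge: 10 → 1.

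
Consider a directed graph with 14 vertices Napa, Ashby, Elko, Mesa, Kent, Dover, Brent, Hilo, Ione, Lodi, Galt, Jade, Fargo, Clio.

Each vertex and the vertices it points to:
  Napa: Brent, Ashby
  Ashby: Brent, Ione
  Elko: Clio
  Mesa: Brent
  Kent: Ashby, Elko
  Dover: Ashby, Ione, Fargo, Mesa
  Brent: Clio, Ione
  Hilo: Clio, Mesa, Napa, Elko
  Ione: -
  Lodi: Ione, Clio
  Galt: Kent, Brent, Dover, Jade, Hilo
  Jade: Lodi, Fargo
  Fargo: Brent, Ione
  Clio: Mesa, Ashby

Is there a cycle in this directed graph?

Yes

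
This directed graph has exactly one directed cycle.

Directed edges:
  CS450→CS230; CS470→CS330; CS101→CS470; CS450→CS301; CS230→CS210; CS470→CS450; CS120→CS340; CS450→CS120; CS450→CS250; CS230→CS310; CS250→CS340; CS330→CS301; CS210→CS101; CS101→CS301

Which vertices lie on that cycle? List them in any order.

DFS with gray/black marking from CS230:
CS230 gray
  CS310 gray
  CS310 black
  CS210 gray
    CS101 gray
      CS301 gray
      CS301 black
      CS470 gray
        CS330 gray
          CS330→CS301: CS301 black — skip
        CS330 black
        CS450 gray
          CS250 gray
            CS340 gray
            CS340 black
          CS250 black
          CS120 gray
            CS120→CS340: CS340 black — skip
          CS120 black
          CS450→CS301: CS301 black — skip
          CS450→CS230: CS230 is gray → back edge
Back edge closes the cycle CS230 → CS210 → CS101 → CS470 → CS450 → CS230; its vertices are {CS101, CS210, CS230, CS450, CS470}.

CS101, CS210, CS230, CS450, CS470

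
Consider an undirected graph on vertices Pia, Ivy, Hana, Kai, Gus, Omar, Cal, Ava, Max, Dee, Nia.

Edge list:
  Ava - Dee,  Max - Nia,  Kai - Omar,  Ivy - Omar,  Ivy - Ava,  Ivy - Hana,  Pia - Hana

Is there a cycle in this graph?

No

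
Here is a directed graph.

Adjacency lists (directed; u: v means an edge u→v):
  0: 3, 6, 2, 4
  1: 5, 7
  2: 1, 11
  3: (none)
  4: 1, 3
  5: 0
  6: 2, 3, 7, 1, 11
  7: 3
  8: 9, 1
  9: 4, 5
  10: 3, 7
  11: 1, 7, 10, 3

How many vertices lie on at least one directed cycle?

A vertex is on a directed cycle iff it belongs to a strongly connected component of size ≥ 2 (or has a self-loop).
The vertices on cycles are {0, 1, 2, 4, 5, 6, 11} — 7 in total.

7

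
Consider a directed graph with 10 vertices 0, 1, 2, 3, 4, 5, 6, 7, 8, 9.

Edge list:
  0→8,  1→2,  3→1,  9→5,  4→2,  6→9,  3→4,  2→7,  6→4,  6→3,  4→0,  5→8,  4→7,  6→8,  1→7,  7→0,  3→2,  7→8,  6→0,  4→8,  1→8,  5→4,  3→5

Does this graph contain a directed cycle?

DFS with white/gray/black marking, starting from 8:
8 gray
8 black
0 gray
  0→8: 8 black — skip
0 black
1 gray
  2 gray
    7 gray
      7→0: 0 black — skip
      7→8: 8 black — skip
    7 black
  2 black
  1→7: 7 black — skip
  1→8: 8 black — skip
1 black
3 gray
  4 gray
    4→8: 8 black — skip
    4→7: 7 black — skip
    4→2: 2 black — skip
    4→0: 0 black — skip
  4 black
  5 gray
    5→4: 4 black — skip
    5→8: 8 black — skip
  5 black
  3→1: 1 black — skip
  3→2: 2 black — skip
3 black
6 gray
  6→4: 4 black — skip
  9 gray
    9→5: 5 black — skip
  9 black
  6→3: 3 black — skip
  6→8: 8 black — skip
  6→0: 0 black — skip
6 black
Every edge goes to a white or black vertex — no back edge, so the graph is acyclic.

No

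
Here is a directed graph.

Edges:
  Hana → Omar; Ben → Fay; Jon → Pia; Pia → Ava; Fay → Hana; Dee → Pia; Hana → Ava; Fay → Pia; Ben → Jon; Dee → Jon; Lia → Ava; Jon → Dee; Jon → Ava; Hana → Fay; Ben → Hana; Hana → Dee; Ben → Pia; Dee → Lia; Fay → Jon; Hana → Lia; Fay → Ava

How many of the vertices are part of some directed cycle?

A vertex is on a directed cycle iff it belongs to a strongly connected component of size ≥ 2 (or has a self-loop).
The vertices on cycles are {Dee, Fay, Jon, Hana} — 4 in total.

4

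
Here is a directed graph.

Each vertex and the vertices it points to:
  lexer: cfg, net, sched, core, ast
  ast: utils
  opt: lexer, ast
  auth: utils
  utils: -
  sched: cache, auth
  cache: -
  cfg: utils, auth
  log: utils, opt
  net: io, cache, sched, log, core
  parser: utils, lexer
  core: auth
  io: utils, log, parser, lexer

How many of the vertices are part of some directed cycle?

6

A vertex is on a directed cycle iff it belongs to a strongly connected component of size ≥ 2 (or has a self-loop).
The vertices on cycles are {io, log, net, opt, lexer, parser} — 6 in total.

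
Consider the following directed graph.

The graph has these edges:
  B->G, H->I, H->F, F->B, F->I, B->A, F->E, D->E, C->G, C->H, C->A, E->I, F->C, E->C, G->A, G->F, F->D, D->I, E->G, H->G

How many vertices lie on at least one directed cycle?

7

A vertex is on a directed cycle iff it belongs to a strongly connected component of size ≥ 2 (or has a self-loop).
The vertices on cycles are {B, C, D, E, F, G, H} — 7 in total.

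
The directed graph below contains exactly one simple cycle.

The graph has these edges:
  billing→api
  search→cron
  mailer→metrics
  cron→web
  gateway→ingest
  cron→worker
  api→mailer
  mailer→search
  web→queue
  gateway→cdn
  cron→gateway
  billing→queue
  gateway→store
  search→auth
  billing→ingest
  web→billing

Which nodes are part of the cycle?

DFS with gray/black marking from api:
api gray
  mailer gray
    metrics gray
    metrics black
    search gray
      cron gray
        web gray
          queue gray
          queue black
          billing gray
            billing→api: api is gray → back edge
Back edge closes the cycle api → mailer → search → cron → web → billing → api; its vertices are {api, web, cron, mailer, search, billing}.

api, web, cron, mailer, search, billing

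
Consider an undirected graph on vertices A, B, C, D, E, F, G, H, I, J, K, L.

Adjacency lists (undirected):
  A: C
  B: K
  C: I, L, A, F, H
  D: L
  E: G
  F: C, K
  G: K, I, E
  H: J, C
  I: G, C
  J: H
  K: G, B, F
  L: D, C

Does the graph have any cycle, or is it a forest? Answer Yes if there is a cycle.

Yes

DFS, tracking each vertex's parent; an edge to a visited non-parent vertex closes a cycle.
Start from F:
visit F (parent –)
  visit C (parent F)
    visit I (parent C)
      visit G (parent I)
        visit K (parent G)
          K–G: parent, skip
          visit B (parent K)
            B–K: parent, skip
          K–F: F visited and ≠ parent → cycle
Cycle: F – C – I – G – K – F.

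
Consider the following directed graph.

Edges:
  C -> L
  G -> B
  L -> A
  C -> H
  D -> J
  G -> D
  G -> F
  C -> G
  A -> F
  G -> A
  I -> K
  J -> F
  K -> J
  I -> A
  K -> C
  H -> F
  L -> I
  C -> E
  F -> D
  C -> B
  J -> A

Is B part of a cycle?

No

B lies on a cycle iff there is a path from B back to itself.
Exploring from B, it never reaches itself; equivalently, its strongly connected component is a singleton.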